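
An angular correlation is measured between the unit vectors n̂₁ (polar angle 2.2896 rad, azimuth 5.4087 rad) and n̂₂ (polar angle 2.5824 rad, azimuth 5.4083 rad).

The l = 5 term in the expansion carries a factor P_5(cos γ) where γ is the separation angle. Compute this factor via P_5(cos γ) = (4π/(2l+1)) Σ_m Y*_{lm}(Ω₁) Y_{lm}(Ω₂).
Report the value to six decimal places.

0.451421

Summing Y*_{l m}(θ₁,φ₁)·Y_{l m}(θ₂,φ₂) over m ∈ [−5, 5]; prefactor 4π/(2·5+1) = 1.142397:
  [-5]  conj(Y_{5,-5})(Ω₁) = -0.037366+0.105645i ; Y_{5,-5}(Ω₂) = -0.006466-0.018399i ; Δ = +0.002185+0.000004i
  [-4]  conj(Y_{5,-4})(Ω₁) = +0.290571-0.108162i ; Y_{5,-4}(Ω₂) = +0.092297+0.034525i ; Δ = +0.030553+0.000049i
  [-3]  conj(Y_{5,-3})(Ω₁) = -0.371826-0.211974i ; Y_{5,-3}(Ω₂) = -0.245478+0.139555i ; Δ = +0.120857+0.000145i
  [-2]  conj(Y_{5,-2})(Ω₁) = +0.033698+0.187127i ; Y_{5,-2}(Ω₂) = +0.083183-0.459803i ; Δ = +0.088845+0.000071i
  [-1]  conj(Y_{5,-1})(Ω₁) = -0.173495+0.207530i ; Y_{5,-1}(Ω₂) = +0.194236+0.232528i ; Δ = -0.081956-0.000033i
  [+0]  conj(Y_{5,0})(Ω₁) = +0.270110-0.000000i ; Y_{5,0}(Ω₂) = +0.274644+0.000000i ; Δ = +0.074184+0.000000i
  [+1]  conj(Y_{5,1})(Ω₁) = +0.173495+0.207530i ; Y_{5,1}(Ω₂) = -0.194236+0.232528i ; Δ = -0.081956+0.000033i
  [+2]  conj(Y_{5,2})(Ω₁) = +0.033698-0.187127i ; Y_{5,2}(Ω₂) = +0.083183+0.459803i ; Δ = +0.088845-0.000071i
  [+3]  conj(Y_{5,3})(Ω₁) = +0.371826-0.211974i ; Y_{5,3}(Ω₂) = +0.245478+0.139555i ; Δ = +0.120857-0.000145i
  [+4]  conj(Y_{5,4})(Ω₁) = +0.290571+0.108162i ; Y_{5,4}(Ω₂) = +0.092297-0.034525i ; Δ = +0.030553-0.000049i
  [+5]  conj(Y_{5,5})(Ω₁) = +0.037366+0.105645i ; Y_{5,5}(Ω₂) = +0.006466-0.018399i ; Δ = +0.002185-0.000004i
Total Σ_m = +0.395153+0.000000i. Multiply by 1.142397: +0.451421+0.000000i. P_5(cos γ) = 0.451421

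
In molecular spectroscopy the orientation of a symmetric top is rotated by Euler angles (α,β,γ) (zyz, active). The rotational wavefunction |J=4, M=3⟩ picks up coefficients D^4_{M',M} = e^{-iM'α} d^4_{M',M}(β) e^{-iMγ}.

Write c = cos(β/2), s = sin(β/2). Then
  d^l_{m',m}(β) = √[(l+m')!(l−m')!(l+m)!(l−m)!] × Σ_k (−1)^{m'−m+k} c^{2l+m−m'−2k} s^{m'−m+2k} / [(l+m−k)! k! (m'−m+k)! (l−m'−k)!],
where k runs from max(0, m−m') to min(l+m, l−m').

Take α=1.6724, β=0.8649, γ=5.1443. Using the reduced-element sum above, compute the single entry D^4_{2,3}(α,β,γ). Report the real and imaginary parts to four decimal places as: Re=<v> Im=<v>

D^4_{2,3}(1.6724,0.8649,5.1443) = e^{-i·2·1.6724}·d^4_{2,3}(0.8649)·e^{-i·3·5.1443}. Compute d first:
Half-angle: c=0.907942, s=0.419097. N=√(720·2·5040·1)=2693.993318
k∈{1,2} keeps every argument non-negative
  k=1: (−1)^0·2693.9933/(720)·0.9079^7·0.4191^1 = +0.797597
  k=2: (−1)^1·2693.9933/(240)·0.9079^5·0.4191^3 = -0.509820
d^4_{2,3}(0.8649) = +0.797597 -0.509820 = +0.287777
D = (-0.979424+0.201812i)·(+0.287777)·(-0.962408-0.271608i) = +0.287034+0.020661i

Re=0.2870 Im=0.0207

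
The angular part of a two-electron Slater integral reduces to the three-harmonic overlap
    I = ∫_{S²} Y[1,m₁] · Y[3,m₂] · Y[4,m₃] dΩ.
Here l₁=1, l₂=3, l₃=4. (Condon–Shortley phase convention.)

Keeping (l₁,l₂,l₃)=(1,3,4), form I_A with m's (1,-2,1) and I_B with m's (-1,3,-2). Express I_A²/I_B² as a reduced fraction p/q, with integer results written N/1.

3/1

l's match ⇒ only the (l;m) 3-j factors differ between A and B.
A: triangle coeff Δ(1,3,4) = 1/252; Σ_t [0,0]: t=0:+1/240 = 1/240; (3j)²=1/84 [(1 3 4; 1 -2 1)], sign=-1
B: triangle coeff Δ(1,3,4) = 1/252; Σ_t [0,0]: t=0:+1/1440 = 1/1440; (3j)²=1/252 [(1 3 4; -1 3 -2)], sign=+1
I_A²/I_B² = (1/84)/(1/252) = 3/1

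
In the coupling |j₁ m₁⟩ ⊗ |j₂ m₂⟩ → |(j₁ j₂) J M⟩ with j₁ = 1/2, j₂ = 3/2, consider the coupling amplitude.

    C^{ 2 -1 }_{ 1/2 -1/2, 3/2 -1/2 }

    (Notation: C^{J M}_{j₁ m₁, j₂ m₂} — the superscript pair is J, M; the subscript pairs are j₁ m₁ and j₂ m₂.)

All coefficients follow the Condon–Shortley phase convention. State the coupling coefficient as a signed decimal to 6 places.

+√(3/4) ≈ +0.866025

√[5·0!1!3!/5! · 0!1!1!2!1!3!] = √(3)
  +(−1)^0/∏(0,0,1,1,0,2)! = 1/2  (running 1/2)
⟨..|..⟩ = √(3)·(1/2) = +0.866025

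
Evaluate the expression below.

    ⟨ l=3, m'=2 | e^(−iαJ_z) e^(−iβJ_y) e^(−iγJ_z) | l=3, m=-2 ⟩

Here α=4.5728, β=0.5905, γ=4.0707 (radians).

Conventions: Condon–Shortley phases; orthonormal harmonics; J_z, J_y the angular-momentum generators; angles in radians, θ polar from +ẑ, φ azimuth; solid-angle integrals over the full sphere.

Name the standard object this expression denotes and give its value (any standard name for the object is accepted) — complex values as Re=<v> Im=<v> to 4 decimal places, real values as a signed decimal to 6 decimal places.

Wigner D-matrix element, Re=0.0173 Im=-0.0272

This is a Wigner D-matrix element — the rotation-matrix element ⟨l m'| R(α,β,γ) |l m⟩ in the angular-momentum basis.
First d^3_{2,-2}(β=0.5905), then the phase factors e^{-i(2)α} and e^{-i(-2)γ}:
c=cos(0.590500/2)=0.956729, s=sin(0.590500/2)=0.290979; N=√[120·1·1·120]=120.000000
Admissible k: 0..1 (factorial args all ≥0)
  k=0: (−1)^4·120.0000/(24)·0.9567^2·0.2910^4 = +0.032809
  k=1: (−1)^5·120.0000/(120)·0.9567^0·0.2910^6 = -0.000607
d^3_{2,-2}(0.5905) = +0.032809 -0.000607 = +0.032202
D = (-0.961282-0.275566i)·(+0.032202)·(-0.283477+0.958979i) = +0.017285-0.027170i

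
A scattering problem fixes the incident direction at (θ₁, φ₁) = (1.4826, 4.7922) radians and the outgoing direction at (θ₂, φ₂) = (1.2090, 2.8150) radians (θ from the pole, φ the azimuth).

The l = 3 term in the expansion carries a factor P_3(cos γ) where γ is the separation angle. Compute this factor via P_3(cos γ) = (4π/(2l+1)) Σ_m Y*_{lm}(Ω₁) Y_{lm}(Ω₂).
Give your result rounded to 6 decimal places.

Term-by-term m-sum for l=3 (normalisation 4π/7 = 1.795196):
  term(m=-3) = 0.13215 - 0.04847j   from Y*(Ω₁)=-0.09780 + 0.40061j, Y(Ω₂)=-0.19019 - 0.28343j
  term(m=-2) = -0.01943 - 0.02052j   from Y*(Ω₁)=-0.08818 - 0.01420j, Y(Ω₂)=0.25128 + 0.19229j
  term(m=-1) = -0.01381 + 0.03209j   from Y*(Ω₁)=-0.02467 + 0.30845j, Y(Ω₂)=0.10695 + 0.03623j
  term(m=+0) = 0.03052 + 0.00000j   from Y*(Ω₁)=-0.09734 + 0.00000j, Y(Ω₂)=-0.31352 + 0.00000j
  term(m=+1) = -0.01381 - 0.03209j   from Y*(Ω₁)=0.02467 + 0.30845j, Y(Ω₂)=-0.10695 + 0.03623j
  term(m=+2) = -0.01943 + 0.02052j   from Y*(Ω₁)=-0.08818 + 0.01420j, Y(Ω₂)=0.25128 - 0.19229j
  term(m=+3) = 0.13215 + 0.04847j   from Y*(Ω₁)=0.09780 + 0.40061j, Y(Ω₂)=0.19019 - 0.28343j
Accumulated sum 0.22832 + 0.00000j; after 4π/(2l+1) scaling, 0.40988 + 0.00000j ⇒ P_3 = 0.409885

0.409885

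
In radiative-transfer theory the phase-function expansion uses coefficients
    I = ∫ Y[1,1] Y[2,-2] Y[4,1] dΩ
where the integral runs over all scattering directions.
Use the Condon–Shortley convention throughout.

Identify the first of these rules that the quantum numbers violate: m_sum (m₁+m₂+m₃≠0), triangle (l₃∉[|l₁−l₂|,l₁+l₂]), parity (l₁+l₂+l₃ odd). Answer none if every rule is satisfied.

Σmᵢ = 0  ✓
l₃∈[|l₁−l₂|,l₁+l₂]=[1,3] required, l₃=4 fails  ✗
Σlᵢ = 7 ⇒ odd

triangle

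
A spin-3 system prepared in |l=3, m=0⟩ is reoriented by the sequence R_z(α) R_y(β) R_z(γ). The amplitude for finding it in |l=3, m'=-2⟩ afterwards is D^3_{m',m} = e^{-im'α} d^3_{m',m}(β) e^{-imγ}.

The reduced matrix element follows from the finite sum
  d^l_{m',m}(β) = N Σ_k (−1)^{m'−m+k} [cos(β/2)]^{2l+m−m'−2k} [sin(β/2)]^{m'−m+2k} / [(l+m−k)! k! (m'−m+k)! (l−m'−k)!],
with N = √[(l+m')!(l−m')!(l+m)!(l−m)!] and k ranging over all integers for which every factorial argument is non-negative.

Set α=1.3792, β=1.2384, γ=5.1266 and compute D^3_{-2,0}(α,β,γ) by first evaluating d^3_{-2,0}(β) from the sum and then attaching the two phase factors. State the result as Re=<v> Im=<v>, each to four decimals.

Re=-0.3703 Im=0.1493

First d^3_{-2,0}(β=1.2384), then the phase factors e^{-i(-2)α} and e^{-i(0)γ}:
Half-angle: c=0.814343, s=0.580384. N=√(1·120·6·6)=65.726707
Admissible k: 2..3 (factorial args all ≥0)
  k=2: (−1)^0·65.7267/(12)·0.8143^4·0.5804^2 = +0.811374
  k=3: (−1)^1·65.7267/(12)·0.8143^2·0.5804^4 = -0.412132
d^3_{-2,0}(1.2384) = +0.811374 -0.412132 = +0.399241
D = (-0.927476+0.373883i)·(+0.399241)·(+1.000000+0.000000i) = -0.370286+0.149270i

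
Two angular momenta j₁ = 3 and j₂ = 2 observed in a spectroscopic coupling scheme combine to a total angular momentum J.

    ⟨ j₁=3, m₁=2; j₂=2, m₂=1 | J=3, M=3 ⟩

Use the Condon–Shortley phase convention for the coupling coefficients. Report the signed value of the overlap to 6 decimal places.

−√(5/12) ≈ -0.645497

j₁+j₂−J=2  J+j₁−j₂=4  J−j₁+j₂=2  j₁+j₂+J+1=9
(j₁±m₁, j₂±m₂, J±M) = (5,1,3,1,6,0)
P² = 960
sum k=1..1:
  [1] −1/48 = -1/48
S = -1/48
C² = P²·S² = 5/12 ; C = -0.645497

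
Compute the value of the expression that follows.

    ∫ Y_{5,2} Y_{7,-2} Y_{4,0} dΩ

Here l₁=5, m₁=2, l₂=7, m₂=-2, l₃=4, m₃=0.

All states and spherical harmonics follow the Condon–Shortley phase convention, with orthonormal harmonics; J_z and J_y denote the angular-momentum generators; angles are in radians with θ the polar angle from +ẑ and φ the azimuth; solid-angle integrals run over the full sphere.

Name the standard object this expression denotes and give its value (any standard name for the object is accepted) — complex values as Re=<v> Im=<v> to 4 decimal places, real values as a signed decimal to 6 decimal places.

Gaunt coefficient, +0.037709

This is a Gaunt coefficient — the integral of a triple product of spherical harmonics over the sphere.
Checks pass: Σm=0; 16 even; l₃=4∈[2,12].
(2·5+1)(2·7+1)(2·4+1) = 1485
Δ: 8! 2! 6! / 17! → 1/6126120
sum: t=3:−1/69120 t=4:+1/20736 t=5:−1/69120 = 1/51840
3j²(5 7 4; 0 0 0) = Δ·Π!·Σ² = 280/21879  (sign +1)
sum: t=1:−1/483840 t=2:+1/51840 t=3:−1/69120 = 1/362880
3j²(5 7 4; 2 -2 0) = Δ·Π!·Σ² = 16/17017  (sign +1)
combine: 4πI² = 1485·280/21879·16/17017 = 9600/537251
take √, sign +1: I = 0.03770874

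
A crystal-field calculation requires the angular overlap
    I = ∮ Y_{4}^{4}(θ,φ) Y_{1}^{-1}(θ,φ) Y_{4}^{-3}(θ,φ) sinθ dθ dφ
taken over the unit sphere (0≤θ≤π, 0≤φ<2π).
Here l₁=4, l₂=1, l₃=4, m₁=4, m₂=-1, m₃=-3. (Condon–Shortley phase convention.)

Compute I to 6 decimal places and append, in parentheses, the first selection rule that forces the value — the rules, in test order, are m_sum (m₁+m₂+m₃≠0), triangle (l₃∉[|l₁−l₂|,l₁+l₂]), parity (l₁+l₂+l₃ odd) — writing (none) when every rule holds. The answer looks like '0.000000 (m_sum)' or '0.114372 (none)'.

l₁+l₂+l₃=9 is odd: 3j(l;000)=0 ⇒ I=0

0.000000 (parity)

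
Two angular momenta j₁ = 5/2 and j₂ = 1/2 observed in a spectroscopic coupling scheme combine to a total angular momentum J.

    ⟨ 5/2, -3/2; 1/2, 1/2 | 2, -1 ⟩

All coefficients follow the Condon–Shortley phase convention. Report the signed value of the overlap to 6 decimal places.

j₁+j₂−J=1  J+j₁−j₂=4  J−j₁+j₂=0  j₁+j₂+J+1=6
(j₁±m₁, j₂±m₂, J±M) = (1,4,1,0,1,3)
P² = 24
sum k=1..1:
  [1] −1/6 = -1/6
S = -1/6
C² = P²·S² = 2/3 ; C = -0.816497

-0.816497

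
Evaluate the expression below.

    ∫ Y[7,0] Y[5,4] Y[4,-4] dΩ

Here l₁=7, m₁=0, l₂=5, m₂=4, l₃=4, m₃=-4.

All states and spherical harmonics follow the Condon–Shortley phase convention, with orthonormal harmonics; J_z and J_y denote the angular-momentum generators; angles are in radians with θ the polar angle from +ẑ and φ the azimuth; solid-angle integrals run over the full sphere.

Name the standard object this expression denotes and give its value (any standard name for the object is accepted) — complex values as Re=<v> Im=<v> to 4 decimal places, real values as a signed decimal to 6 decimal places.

This is a Gaunt coefficient — the integral of a triple product of spherical harmonics over the sphere.
Checks pass: Σm=0; 16 even; l₃=4∈[2,12].
(2·7+1)(2·5+1)(2·4+1) = 1485
Δ: 8! 6! 2! / 17! → 1/6126120
sum: t=3:−1/69120 t=4:+1/20736 t=5:−1/69120 = 1/51840
3j²(7 5 4; 0 0 0) = Δ·Π!·Σ² = 280/21879  (sign +1)
sum: t=7:−1/7257600 = -1/7257600
3j²(7 5 4; 0 4 -4) = Δ·Π!·Σ² = 14/12155  (sign -1)
combine: 4πI² = 1485·280/21879·14/12155 = 11760/537251
take √, sign -1: I = -0.04173593

Gaunt coefficient, -0.041736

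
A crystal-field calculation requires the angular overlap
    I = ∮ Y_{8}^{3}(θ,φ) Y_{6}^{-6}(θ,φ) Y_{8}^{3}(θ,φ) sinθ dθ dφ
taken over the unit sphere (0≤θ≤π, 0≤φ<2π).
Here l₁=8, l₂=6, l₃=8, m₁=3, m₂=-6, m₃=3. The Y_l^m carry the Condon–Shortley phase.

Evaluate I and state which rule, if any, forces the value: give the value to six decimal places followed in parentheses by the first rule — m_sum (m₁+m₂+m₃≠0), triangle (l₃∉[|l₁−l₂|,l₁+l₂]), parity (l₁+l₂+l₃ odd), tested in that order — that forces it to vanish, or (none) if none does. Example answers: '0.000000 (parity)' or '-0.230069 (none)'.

Checks pass: Σm=0; 22 even; l₃=8∈[2,14].
(2·8+1)(2·6+1)(2·8+1) = 3757
Δ: 6! 10! 6! / 23! → 1/13742520792
sum: t=0:+1/41803776000 t=1:−1/435456000 t=2:+1/39813120 t=3:−1/18662400 t=4:+1/39813120 t=5:−1/435456000 t=6:+1/41803776000 = -11/1393459200
3j²(8 6 8; 0 0 0) = Δ·Π!·Σ² = 600/96577  (sign -1)
sum: t=0:+1/7464960000 = 1/7464960000
3j²(8 6 8; 3 -6 3) = Δ·Π!·Σ² = 1386/96577  (sign -1)
combine: 4πI² = 3757·600/96577·1386/96577 = 831600/2482597
take √, sign +1: I = 0.16326729
No selection rule forces the value: the integral is nonzero (none).

0.163267 (none)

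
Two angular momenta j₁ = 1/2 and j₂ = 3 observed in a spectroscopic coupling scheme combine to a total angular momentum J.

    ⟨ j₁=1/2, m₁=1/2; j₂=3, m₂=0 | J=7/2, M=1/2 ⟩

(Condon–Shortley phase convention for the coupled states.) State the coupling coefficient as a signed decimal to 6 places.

+√(4/7) = +0.755929

j₁+j₂−J=0  J+j₁−j₂=1  J−j₁+j₂=6  j₁+j₂+J+1=8
(j₁±m₁, j₂±m₂, J±M) = (1,0,3,3,4,3)
P² = 5184/7
sum k=0..0:
  [0] +1/36 = 1/36
S = 1/36
C² = P²·S² = 4/7 ; C = +0.755929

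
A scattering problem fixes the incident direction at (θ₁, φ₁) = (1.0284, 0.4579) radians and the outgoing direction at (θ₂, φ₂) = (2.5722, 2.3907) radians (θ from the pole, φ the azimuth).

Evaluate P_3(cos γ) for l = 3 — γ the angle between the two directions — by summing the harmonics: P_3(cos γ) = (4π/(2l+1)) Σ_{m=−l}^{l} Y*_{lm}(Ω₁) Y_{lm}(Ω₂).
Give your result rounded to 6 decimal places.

0.362056

Summing Y*_{l m}(θ₁,φ₁)·Y_{l m}(θ₂,φ₂) over m ∈ [−3, 3]; prefactor 4π/(2·3+1) = 1.795196:
  m=-3: Y*=(0.051330, 0.257052)  Y=(0.041204, -0.050758)  product (0.015163, 0.007986)
  m=-2: Y*=(0.235728, 0.306890)  Y=(-0.017251, -0.249581)  product (0.072527, -0.064128)
  m=-1: Y*=(0.082494, 0.040656)  Y=(-0.324400, -0.302751)  product (-0.014452, -0.038164)
  m=+0: Y*=(-0.321257, -0.000000)  Y=(-0.171842, 0.000000)  product (0.055205, 0.000000)
  m=+1: Y*=(-0.082494, 0.040656)  Y=(0.324400, -0.302751)  product (-0.014452, 0.038164)
  m=+2: Y*=(0.235728, -0.306890)  Y=(-0.017251, 0.249581)  product (0.072527, 0.064128)
  m=+3: Y*=(-0.051330, 0.257052)  Y=(-0.041204, -0.050758)  product (0.015163, -0.007986)
Total Σ_m = (0.201681, -0.000000). Multiply by 1.795196: (0.362056, -0.000000). P_3(cos γ) = 0.362056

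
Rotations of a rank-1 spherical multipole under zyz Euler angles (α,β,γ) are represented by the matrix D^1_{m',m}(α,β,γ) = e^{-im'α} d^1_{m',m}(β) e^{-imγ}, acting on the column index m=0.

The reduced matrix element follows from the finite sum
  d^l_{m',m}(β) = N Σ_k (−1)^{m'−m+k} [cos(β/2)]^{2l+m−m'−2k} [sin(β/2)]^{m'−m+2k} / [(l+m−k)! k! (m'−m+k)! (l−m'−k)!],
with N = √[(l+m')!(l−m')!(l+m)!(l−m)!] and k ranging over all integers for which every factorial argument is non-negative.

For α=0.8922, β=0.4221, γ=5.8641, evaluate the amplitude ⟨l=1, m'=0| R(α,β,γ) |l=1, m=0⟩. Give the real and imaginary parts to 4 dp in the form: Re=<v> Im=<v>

First d^1_{0,0}(β=0.4221), then the phase factors e^{-i(0)α} and e^{-i(0)γ}:
Half-angle: c=0.977811, s=0.209487. N=√(1·1·1·1)=1.000000
k: max(0,(0)−(0))=0 … min(1+(0),1−(0))=1
  k=0: (−1)^0·1.0000/(1)·0.9778^2·0.2095^0 = +0.956115
  k=1: (−1)^1·1.0000/(1)·0.9778^0·0.2095^2 = -0.043885
d^1_{0,0}(0.4221) = +0.956115 -0.043885 = +0.912231
D = (+1.000000+0.000000i)·(+0.912231)·(+1.000000+0.000000i) = +0.912231+0.000000i

Re=0.9122 Im=0.0000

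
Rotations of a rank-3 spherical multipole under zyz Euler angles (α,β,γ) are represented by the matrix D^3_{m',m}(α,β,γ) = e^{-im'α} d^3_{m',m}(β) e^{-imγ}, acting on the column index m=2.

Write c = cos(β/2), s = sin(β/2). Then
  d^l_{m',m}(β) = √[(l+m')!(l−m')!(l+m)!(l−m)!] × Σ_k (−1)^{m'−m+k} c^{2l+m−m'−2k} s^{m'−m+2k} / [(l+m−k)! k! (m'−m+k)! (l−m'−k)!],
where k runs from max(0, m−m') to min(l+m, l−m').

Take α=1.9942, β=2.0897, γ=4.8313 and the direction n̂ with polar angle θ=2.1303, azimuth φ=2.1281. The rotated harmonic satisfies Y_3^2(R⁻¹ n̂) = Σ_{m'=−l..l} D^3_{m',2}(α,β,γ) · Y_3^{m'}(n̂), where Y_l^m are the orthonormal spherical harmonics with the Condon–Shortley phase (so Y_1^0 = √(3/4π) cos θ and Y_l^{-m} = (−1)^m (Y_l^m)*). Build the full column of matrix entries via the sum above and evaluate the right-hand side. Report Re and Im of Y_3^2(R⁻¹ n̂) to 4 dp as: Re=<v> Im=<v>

Re=0.0083 Im=-0.0125

Need the full column D^3_{m',2} for m'=−3..3 at α=1.9942, β=2.0897, γ=4.8313.
cos(β/2)=0.502032, sin(β/2)=0.864849
d^3_{-3,2}: single k=5 term ⇒ +0.594989;  D = -0.510814+0.305092i
d^3_{-2,2}: k∈[4..5] ⇒ +0.705008 -0.418449 = +0.286559;  D = +0.235044+0.163922i
d^3_{-1,2}: k∈[3..4] ⇒ +0.517660 -0.768127 = -0.250467;  D = -0.046216+0.246167i
d^3_{0,2}: k∈[2..3] ⇒ +0.260235 -0.772297 = -0.512062;  D = +0.497649-0.120635i
d^3_{1,2}: k∈[1..2] ⇒ +0.087216 -0.517660 = -0.430444;  D = -0.264329-0.339724i
d^3_{2,2}: k∈[0..1] ⇒ +0.016010 -0.237561 = -0.221551;  D = -0.103518+0.195880i
d^3_{3,2}: single k=0 term ⇒ -0.067557;  D = +0.067424+0.004237i
Y_3^{m'}(θ=2.1303,φ=2.1281) and Σ D·Y over m':
  (-0.5108+0.3051i)·(+0.2527-0.0256i)  (+0.2350+0.1639i)·(+0.1716-0.3498i)  (-0.0462+0.2462i)·(-0.0592-0.0950i)  (+0.4976-0.1206i)·(+0.3152+0.0000i)  (-0.2643-0.3397i)·(+0.0592-0.0950i)  (-0.1035+0.1959i)·(+0.1716+0.3498i)  (+0.0674+0.0042i)·(-0.2527-0.0256i)
Y_3^2(R⁻¹ n̂) = +0.008283-0.012483i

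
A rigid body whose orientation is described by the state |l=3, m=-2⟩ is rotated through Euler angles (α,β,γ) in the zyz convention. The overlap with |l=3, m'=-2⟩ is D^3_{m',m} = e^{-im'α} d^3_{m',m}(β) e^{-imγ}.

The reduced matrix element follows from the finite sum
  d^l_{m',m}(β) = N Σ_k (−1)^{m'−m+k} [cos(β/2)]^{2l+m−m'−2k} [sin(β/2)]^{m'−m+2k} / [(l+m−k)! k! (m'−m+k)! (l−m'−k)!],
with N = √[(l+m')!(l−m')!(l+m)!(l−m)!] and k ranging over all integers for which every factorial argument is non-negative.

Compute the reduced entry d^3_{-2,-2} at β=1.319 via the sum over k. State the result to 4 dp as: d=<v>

d^3_{-2,-2}(β=1.3190) via the finite sum:
c=cos(1.319000/2)=0.790299, s=sin(1.319000/2)=0.612722; N=√[1·120·1·120]=120.000000
Admissible k: 0..1 (factorial args all ≥0)
  k=0: (−1)^0·120.0000/(120)·0.7903^6·0.6127^0 = +0.243639
  k=1: (−1)^1·120.0000/(24)·0.7903^4·0.6127^2 = -0.732254
d^3_{-2,-2}(1.3190) = +0.243639 -0.732254 = -0.488614

d=-0.4886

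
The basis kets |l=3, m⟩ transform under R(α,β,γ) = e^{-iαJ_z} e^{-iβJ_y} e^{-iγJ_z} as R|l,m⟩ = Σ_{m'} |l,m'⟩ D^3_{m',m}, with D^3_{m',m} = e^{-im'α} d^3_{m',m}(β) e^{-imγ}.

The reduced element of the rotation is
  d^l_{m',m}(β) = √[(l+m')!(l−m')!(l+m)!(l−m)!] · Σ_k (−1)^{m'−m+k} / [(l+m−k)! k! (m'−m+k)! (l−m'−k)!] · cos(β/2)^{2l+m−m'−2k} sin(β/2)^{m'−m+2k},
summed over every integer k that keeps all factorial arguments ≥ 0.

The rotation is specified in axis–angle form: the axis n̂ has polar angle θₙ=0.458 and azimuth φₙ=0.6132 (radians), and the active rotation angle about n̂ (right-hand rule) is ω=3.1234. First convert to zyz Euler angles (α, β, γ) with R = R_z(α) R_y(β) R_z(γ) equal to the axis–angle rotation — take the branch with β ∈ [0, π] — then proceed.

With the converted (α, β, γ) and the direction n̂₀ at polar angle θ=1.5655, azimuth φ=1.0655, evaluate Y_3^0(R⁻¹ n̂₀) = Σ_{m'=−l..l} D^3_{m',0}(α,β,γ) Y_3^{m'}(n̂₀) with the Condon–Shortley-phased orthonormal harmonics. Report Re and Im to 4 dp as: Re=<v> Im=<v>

Re=-0.1218 Im=0.0000

Axis–angle → zyz. n̂ = (sinθₙcosφₙ, sinθₙsinφₙ, cosθₙ) = (+0.361599, +0.254455, +0.896939), ω = 3.1234.
R = I cosω + sinω [n̂]ₓ + (1−cosω) n̂n̂ᵀ gives
  R = [-0.738348, +0.167689, +0.653240; +0.200323, -0.870351, +0.449845; +0.643982, +0.463001, +0.609030]
β = atan2(√(R₁₃²+R₂₃²), R₃₃) = 0.915959; α = atan2(R₂₃, R₁₃) mod 2π = 0.603059; γ = atan2(R₃₂, −R₃₁) mod 2π = 2.518251
Need the full column D^3_{m',0} for m'=−3..3 at α=0.6031, β=0.9160, γ=2.5183.
cos(β/2)=0.896948, sin(β/2)=0.442137
d^3_{-3,0}: single k=3 term ⇒ +0.278924;  D = -0.065862+0.271037i
d^3_{-2,0}: k∈[2..3] ⇒ +0.693015 -0.168392 = +0.524622;  D = +0.187106+0.490122i
d^3_{-1,0}: k∈[1..3] ⇒ +0.889166 -0.648161 +0.052498 = +0.293502;  D = +0.241730+0.166464i
d^3_{0,0}: k∈[0..3] ⇒ +0.520718 -1.138739 +0.276696 -0.007470 = -0.348795;  D = -0.348795+0.000000i
d^3_{1,0}: k∈[0..2] ⇒ -0.889166 +0.648161 -0.052498 = -0.293502;  D = -0.241730+0.166464i
d^3_{2,0}: k∈[0..1] ⇒ +0.693015 -0.168392 = +0.524622;  D = +0.187106-0.490122i
d^3_{3,0}: single k=0 term ⇒ -0.278924;  D = +0.065862+0.271037i
Y_3^{m'}(θ=1.5655,φ=1.0655) and Σ D·Y over m':
  (-0.0659+0.2710i)·(-0.4166+0.0229i)  (+0.1871+0.4901i)·(-0.0029-0.0046i)  (+0.2417+0.1665i)·(-0.1564+0.2827i)  (-0.3488+0.0000i)·(-0.0059+0.0000i)  (-0.2417+0.1665i)·(+0.1564+0.2827i)  (+0.1871-0.4901i)·(-0.0029+0.0046i)  (+0.0659+0.2710i)·(+0.4166+0.0229i)
Y_3^0(R⁻¹ n̂) = -0.121808+0.000000i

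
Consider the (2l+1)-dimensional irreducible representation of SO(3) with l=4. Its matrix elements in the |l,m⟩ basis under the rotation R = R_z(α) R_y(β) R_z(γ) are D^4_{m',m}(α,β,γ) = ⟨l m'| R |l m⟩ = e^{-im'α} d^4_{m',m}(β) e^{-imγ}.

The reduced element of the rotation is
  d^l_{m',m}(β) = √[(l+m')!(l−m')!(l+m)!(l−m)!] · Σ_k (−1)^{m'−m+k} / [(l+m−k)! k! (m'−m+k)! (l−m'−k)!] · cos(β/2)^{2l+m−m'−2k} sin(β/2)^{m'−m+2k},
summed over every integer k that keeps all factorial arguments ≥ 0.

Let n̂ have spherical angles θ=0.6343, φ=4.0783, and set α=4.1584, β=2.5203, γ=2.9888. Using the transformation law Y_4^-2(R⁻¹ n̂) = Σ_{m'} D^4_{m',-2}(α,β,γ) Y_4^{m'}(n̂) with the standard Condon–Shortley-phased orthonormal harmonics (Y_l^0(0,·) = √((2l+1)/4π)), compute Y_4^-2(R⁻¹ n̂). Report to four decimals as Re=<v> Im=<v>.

Need the full column D^4_{m',-2} for m'=−4..4 at α=4.1584, β=2.5203, γ=2.9888.
cos(β/2)=0.305674, sin(β/2)=0.952136
d^4_{-4,-2}: single k=2 term ⇒ +0.003913;  D = -0.003185-0.002274i
d^4_{-3,-2}: k∈[1..2] ⇒ +0.000888 -0.025857 = -0.024969;  D = -0.023029+0.009649i
d^4_{-2,-2}: k∈[0..2] ⇒ +0.000076 -0.008874 +0.107627 = +0.098829;  D = -0.015475+0.097610i
d^4_{-1,-2}: k∈[0..2] ⇒ -0.001007 +0.048865 -0.316072 = -0.268215;  D = +0.203190+0.175080i
d^4_{0,-2}: k∈[0..2] ⇒ +0.007016 -0.181518 +0.660439 = +0.485937;  D = +0.463424-0.146195i
d^4_{1,-2}: k∈[0..2] ⇒ -0.032577 +0.474108 -0.920001 = -0.478470;  D = +0.117635-0.463783i
d^4_{2,-2}: k∈[0..2] ⇒ +0.107627 -0.835397 +0.675449 = -0.052321;  D = +0.036362+0.037620i
d^4_{3,-2}: k∈[0..1] ⇒ -0.250875 +0.811365 = +0.560490;  D = +0.547656-0.119259i
d^4_{4,-2}: single k=0 term ⇒ +0.368376;  D = -0.122701+0.347340i
Y_4^{m'}(θ=0.6343,φ=4.0783) and Σ D·Y over m':
  (-0.0032-0.0023i)·(-0.0449+0.0311i)  (-0.0230+0.0096i)·(+0.1984+0.0683i)  (-0.0155+0.0976i)·(-0.1240-0.3972i)  (+0.2032+0.1751i)·(-0.2063+0.2805i)  (+0.4634-0.1462i)·(-0.1831+0.0000i)  (+0.1176-0.4638i)·(+0.2063+0.2805i)  (+0.0364+0.0376i)·(-0.1240+0.3972i)  (+0.5477-0.1193i)·(-0.1984+0.0683i)  (-0.1227+0.3473i)·(-0.0449-0.0311i)
Y_4^-2(R⁻¹ n̂) = -0.089528+0.038425i

Re=-0.0895 Im=0.0384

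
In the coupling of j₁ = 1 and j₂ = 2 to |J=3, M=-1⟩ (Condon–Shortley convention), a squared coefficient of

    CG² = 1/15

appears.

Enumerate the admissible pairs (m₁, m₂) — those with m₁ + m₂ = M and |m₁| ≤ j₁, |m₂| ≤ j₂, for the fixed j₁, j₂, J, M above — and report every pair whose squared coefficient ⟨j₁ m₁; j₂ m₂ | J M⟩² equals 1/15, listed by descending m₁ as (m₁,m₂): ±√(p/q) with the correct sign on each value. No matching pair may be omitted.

(1,-2): +√(1/15)

Admissible pairs with m₁+m₂ = M = -1: (-1,0), (0,-1), (1,-2)
  (m₁,m₂)=(1,-2): CG² = 1/15, CG = +√(1/15)   ← matches the target
  (m₁,m₂)=(0,-1): CG² = 8/15, CG = +√(8/15)
  (m₁,m₂)=(-1,0): CG² = 2/5, CG = +√(2/5)
Pairs with CG² = 1/15: (1,-2): +√(1/15)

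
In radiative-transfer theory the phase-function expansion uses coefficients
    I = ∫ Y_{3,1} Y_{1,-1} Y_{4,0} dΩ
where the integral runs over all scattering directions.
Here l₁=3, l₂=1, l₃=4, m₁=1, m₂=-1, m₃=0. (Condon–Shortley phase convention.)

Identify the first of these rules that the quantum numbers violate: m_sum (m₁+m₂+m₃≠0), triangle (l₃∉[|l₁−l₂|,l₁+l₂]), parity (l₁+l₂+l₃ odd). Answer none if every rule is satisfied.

m₁+m₂+m₃ = 1 − 1 + 0 = 0  ✓
triangle: |3−1|=2 ≤ l₃=4 ≤ 3+1=4  ✓
parity: l₁+l₂+l₃ = 8 is even  ✓

none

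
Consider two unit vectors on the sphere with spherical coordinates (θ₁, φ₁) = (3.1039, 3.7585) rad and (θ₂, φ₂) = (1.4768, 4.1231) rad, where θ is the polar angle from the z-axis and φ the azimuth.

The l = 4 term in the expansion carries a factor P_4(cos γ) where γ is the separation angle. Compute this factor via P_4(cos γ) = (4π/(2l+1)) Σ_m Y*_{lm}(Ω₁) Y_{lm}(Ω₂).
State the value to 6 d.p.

Term-by-term m-sum for l=4 (normalisation 4π/9 = 1.396263):
  m=-4: (-0.000001, 0.000001) × (-0.307724, 0.307133) = (0.000000, -0.000000)  (running Σ = (0.000000, -0.000000))
  m=-3: (-0.000018, 0.000064) × (0.113686, 0.022699) = (-0.000004, 0.000007)  (running Σ = (-0.000004, 0.000007))
  m=-2: (0.000941, 0.002686) × (0.118926, 0.287503) = (-0.000660, 0.000590)  (running Σ = (-0.000664, 0.000596))
  m=-1: (0.057980, 0.041123) × (0.072192, -0.107986) = (0.008626, -0.003292)  (running Σ = (0.007963, -0.002696))
  m=0: (0.840283, -0.000000) × (0.289687, 0.000000) = (0.243419, 0.000000)  (running Σ = (0.251382, -0.002696))
  m=1: (-0.057980, 0.041123) × (-0.072192, -0.107986) = (0.008626, 0.003292)  (running Σ = (0.260008, 0.000596))
  m=2: (0.000941, -0.002686) × (0.118926, -0.287503) = (-0.000660, -0.000590)  (running Σ = (0.259348, 0.000007))
  m=3: (0.000018, 0.000064) × (-0.113686, 0.022699) = (-0.000004, -0.000007)  (running Σ = (0.259344, -0.000000))
  m=4: (-0.000001, -0.000001) × (-0.307724, -0.307133) = (0.000000, 0.000000)  (running Σ = (0.259344, 0.000000))
Total Σ_m = (0.259344, 0.000000). Multiply by 1.396263: (0.362113, 0.000000). P_4(cos γ) = 0.362113

0.362113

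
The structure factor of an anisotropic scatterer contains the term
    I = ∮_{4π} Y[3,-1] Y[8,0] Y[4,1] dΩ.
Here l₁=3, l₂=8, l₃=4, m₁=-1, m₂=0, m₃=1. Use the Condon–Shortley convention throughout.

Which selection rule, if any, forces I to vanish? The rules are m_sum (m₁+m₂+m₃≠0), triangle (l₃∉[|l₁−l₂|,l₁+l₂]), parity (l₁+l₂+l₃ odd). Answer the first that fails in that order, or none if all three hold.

triangle

m₁+m₂+m₃ = -1 + 0 + 1 = 0  ✓
triangle: need |l₁−l₂| ≤ l₃ ≤ l₁+l₂ = [5,11]; l₃=4 is outside  ✗
parity: l₁+l₂+l₃ = 15 is odd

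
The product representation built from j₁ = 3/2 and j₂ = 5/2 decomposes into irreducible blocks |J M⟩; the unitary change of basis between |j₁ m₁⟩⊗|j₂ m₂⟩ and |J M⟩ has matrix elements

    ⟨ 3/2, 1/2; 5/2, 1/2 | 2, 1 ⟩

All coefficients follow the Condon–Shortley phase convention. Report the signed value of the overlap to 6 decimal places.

−√(25/84) ≈ -0.545545

j₁+j₂−J=2  J+j₁−j₂=1  J−j₁+j₂=3  j₁+j₂+J+1=7
(j₁±m₁, j₂±m₂, J±M) = (2,1,3,2,3,1)
P² = 12/7
sum k=0..1:
  [0] +1/12 = 1/12
  [1] −1/2 = -1/2
S = -5/12
C² = P²·S² = 25/84 ; C = -0.545545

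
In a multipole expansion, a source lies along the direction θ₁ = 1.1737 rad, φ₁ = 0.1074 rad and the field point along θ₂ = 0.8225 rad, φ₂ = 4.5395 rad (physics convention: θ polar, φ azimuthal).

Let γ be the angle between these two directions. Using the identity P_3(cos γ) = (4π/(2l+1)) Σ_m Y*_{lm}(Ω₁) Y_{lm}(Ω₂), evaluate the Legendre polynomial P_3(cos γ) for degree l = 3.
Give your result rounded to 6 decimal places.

Term-by-term m-sum for l=3 (normalisation 4π/7 = 1.795196):
  m=-3: (0.310373, 0.103613) × (0.081405, -0.142618) = (0.040043, -0.035830)  (running Σ = (0.040043, -0.035830))
  m=-2: (0.328404, 0.071646) × (-0.351346, -0.126573) = (-0.106315, -0.066740)  (running Σ = (-0.066272, -0.102570))
  m=-1: (-0.074717, -0.008056) × (-0.053564, 0.306725) = (0.006473, -0.022486)  (running Σ = (-0.059799, -0.125056))
  m=0: (-0.325037, -0.000000) × (-0.174012, 0.000000) = (0.056560, 0.000000)  (running Σ = (-0.003239, -0.125056))
  m=1: (0.074717, -0.008056) × (0.053564, 0.306725) = (0.006473, 0.022486)  (running Σ = (0.003234, -0.102570))
  m=2: (0.328404, -0.071646) × (-0.351346, 0.126573) = (-0.106315, 0.066740)  (running Σ = (-0.103081, -0.035830))
  m=3: (-0.310373, 0.103613) × (-0.081405, -0.142618) = (0.040043, 0.035830)  (running Σ = (-0.063038, -0.000000))
Total Σ_m = (-0.063038, -0.000000). Multiply by 1.795196: (-0.113165, -0.000000). P_3(cos γ) = -0.113165

-0.113165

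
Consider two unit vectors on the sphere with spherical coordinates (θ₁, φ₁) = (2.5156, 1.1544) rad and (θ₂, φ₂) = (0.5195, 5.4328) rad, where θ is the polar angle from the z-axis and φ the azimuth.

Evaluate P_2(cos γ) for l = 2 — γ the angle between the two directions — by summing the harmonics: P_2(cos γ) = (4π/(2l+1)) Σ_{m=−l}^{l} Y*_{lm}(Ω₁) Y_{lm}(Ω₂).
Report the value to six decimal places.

Term-by-term m-sum for l=2 (normalisation 4π/5 = 2.513274):
  [-2]  conj(Y_{2,-2})(Ω₁) = (-0.089215, 0.098100) ; Y_{2,-2}(Ω₂) = (-0.012339, 0.094398) ; Δ = (-0.008160, -0.009632)
  [-1]  conj(Y_{2,-1})(Ω₁) = (-0.148362, -0.335466) ; Y_{2,-1}(Ω₂) = (0.219631, 0.250208) ; Δ = (0.051351, -0.110800)
  [+0]  conj(Y_{2,0})(Ω₁) = (0.305979, -0.000000) ; Y_{2,0}(Ω₂) = (0.397590, 0.000000) ; Δ = (0.121654, 0.000000)
  [+1]  conj(Y_{2,1})(Ω₁) = (0.148362, -0.335466) ; Y_{2,1}(Ω₂) = (-0.219631, 0.250208) ; Δ = (0.051351, 0.110800)
  [+2]  conj(Y_{2,2})(Ω₁) = (-0.089215, -0.098100) ; Y_{2,2}(Ω₂) = (-0.012339, -0.094398) ; Δ = (-0.008160, 0.009632)
Σ over m = (0.208038, 0.000000); ×(4π/5) → (0.522856, 0.000000). Real part: 0.522856

0.522856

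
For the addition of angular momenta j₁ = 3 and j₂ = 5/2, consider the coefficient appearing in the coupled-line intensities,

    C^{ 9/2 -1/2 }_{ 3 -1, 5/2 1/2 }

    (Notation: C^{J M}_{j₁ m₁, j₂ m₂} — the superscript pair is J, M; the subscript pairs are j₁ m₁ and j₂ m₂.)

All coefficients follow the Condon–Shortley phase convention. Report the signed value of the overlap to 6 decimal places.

√[10·1!5!4!/11! · 2!4!3!2!4!5!] = √(92160/77)
  +(−1)^0/∏(0,1,4,3,1,1)! = 1/144  (running 1/144)
  +(−1)^1/∏(1,0,3,2,2,2)! = -1/48  (running -1/72)
⟨..|..⟩ = √(92160/77)·(-1/72) = -0.480500

-0.480500  (= −√(160/693))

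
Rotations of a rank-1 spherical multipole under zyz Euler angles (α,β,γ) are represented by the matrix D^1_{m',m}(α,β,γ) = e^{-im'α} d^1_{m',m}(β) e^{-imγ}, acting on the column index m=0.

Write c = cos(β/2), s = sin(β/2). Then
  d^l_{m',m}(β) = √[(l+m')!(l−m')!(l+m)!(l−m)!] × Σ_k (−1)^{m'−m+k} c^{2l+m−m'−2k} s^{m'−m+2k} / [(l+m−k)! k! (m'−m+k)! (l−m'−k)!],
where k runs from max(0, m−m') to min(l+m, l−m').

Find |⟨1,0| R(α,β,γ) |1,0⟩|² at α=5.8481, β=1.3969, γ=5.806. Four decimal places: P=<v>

Split into d^1_{0,0}(β=1.3969) × two z-phases.
With c≡cos(β/2)=0.765840 and s≡sin(β/2)=0.643031, N=[1·1·1·1]^{1/2}=1.000000
The bounds max(0,m−m')=0 and min(l+m,l−m')=1 give 2 terms
  k=0: (−1)^0·1.0000/(1)·0.7658^2·0.6430^0 = +0.586511
  k=1: (−1)^1·1.0000/(1)·0.7658^0·0.6430^2 = -0.413489
d^1_{0,0}(1.3969) = +0.586511 -0.413489 = +0.173021
|D^1_{0,0}|² = |d^1_{0,0}(β)|² = (+0.173021)² = 0.029936 (the z-rotation phases have unit modulus)

P=0.0299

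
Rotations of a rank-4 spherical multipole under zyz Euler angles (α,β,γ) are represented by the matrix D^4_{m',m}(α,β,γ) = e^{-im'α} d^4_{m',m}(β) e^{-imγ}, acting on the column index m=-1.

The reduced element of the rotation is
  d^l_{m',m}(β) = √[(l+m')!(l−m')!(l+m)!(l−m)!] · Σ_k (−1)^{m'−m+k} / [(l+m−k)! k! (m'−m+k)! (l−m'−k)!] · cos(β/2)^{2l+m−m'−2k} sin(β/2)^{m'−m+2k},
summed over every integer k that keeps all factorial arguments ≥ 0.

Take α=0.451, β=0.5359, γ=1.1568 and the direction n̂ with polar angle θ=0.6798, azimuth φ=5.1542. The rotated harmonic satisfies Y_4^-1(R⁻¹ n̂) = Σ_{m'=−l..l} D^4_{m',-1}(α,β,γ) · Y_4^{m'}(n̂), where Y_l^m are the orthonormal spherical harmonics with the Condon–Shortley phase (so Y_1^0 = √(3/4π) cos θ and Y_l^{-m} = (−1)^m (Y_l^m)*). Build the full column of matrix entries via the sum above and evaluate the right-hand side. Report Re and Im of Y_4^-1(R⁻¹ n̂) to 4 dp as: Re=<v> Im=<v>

Re=-0.0238 Im=-0.0037

Need the full column D^4_{m',-1} for m'=−4..4 at α=0.4510, β=0.5359, γ=1.1568.
cos(β/2)=0.964316, sin(β/2)=0.264755
d^4_{-4,-1}: single k=3 term ⇒ +0.115804;  D = -0.113917+0.020823i
d^4_{-3,-1}: k∈[2..3] ⇒ +0.447378 -0.056205 = +0.391173;  D = -0.315665+0.231024i
d^4_{-2,-1}: k∈[1..3] ⇒ +0.870994 -0.328273 +0.016497 = +0.559217;  D = -0.262197+0.493940i
d^4_{-1,-1}: k∈[0..3] ⇒ +0.747745 -0.845465 +0.127461 -0.003203 = +0.026539;  D = -0.000982+0.026521i
d^4_{0,-1}: k∈[0..3] ⇒ -0.918108 +0.415237 -0.031300 +0.000393 = -0.533779;  D = -0.214724-0.488685i
d^4_{1,-1}: k∈[0..3] ⇒ +0.563643 -0.127461 +0.004804 -0.000024 = +0.440962;  D = +0.335613+0.286027i
d^4_{2,-1}: k∈[0..2] ⇒ -0.218849 +0.024745 -0.000373 = -0.194477;  D = -0.188198-0.049018i
d^4_{3,-1}: k∈[0..1] ⇒ +0.056205 -0.002542 = +0.053663;  D = +0.052633-0.010461i
d^4_{4,-1}: single k=0 term ⇒ -0.008729;  D = -0.006964+0.005263i
Y_4^{m'}(θ=0.6798,φ=5.1542) and Σ D·Y over m':
  (-0.1139+0.0208i)·(-0.0135-0.0678i)  (-0.3157+0.2310i)·(-0.2346-0.0587i)  (-0.2622+0.4939i)·(-0.2712+0.3305i)  (-0.0010+0.0265i)·(+0.1220+0.2579i)  (-0.2147-0.4887i)·(-0.2477+0.0000i)  (+0.3356+0.2860i)·(-0.1220+0.2579i)  (-0.1882-0.0490i)·(-0.2712-0.3305i)  (+0.0526-0.0105i)·(+0.2346-0.0587i)  (-0.0070+0.0053i)·(-0.0135+0.0678i)
Y_4^-1(R⁻¹ n̂) = -0.023755-0.003713i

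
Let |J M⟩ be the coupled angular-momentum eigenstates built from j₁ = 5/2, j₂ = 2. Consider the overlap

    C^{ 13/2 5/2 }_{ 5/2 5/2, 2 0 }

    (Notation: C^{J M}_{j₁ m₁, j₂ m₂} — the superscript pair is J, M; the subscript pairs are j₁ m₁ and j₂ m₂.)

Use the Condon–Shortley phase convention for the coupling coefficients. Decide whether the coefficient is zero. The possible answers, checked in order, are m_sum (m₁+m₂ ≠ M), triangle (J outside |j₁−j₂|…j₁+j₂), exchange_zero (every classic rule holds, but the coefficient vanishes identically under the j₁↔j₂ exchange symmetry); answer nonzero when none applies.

m-sum: m₁+m₂ = 5/2+0 = 5/2, M = 5/2  ✓
triangle: need |j₁−j₂| ≤ J ≤ j₁+j₂, i.e. J ∈ [1/2, 9/2]; J = 13/2 is outside ✗ ⇒ coefficient is 0

triangle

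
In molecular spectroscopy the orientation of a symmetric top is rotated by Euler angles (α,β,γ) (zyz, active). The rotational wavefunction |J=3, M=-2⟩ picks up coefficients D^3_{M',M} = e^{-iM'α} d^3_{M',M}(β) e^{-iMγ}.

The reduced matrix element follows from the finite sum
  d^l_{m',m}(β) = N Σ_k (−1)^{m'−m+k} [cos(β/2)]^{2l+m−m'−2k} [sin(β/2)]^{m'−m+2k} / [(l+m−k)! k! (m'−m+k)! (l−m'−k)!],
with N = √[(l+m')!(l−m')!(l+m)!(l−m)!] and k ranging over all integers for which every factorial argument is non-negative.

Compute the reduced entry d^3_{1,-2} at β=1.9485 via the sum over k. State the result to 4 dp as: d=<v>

d^3_{1,-2}(β=1.9485) via the finite sum:
c=cos(1.948500/2)=0.561789, s=sin(1.948500/2)=0.827281; N=√[24·2·1·120]=75.894664
Admissible k: 0..1 (factorial args all ≥0)
  k=0: (−1)^3·75.8947/(12)·0.5618^3·0.8273^3 = -0.634904
  k=1: (−1)^4·75.8947/(24)·0.5618^1·0.8273^5 = +0.688395
d^3_{1,-2}(1.9485) = -0.634904 +0.688395 = +0.053491

d=0.0535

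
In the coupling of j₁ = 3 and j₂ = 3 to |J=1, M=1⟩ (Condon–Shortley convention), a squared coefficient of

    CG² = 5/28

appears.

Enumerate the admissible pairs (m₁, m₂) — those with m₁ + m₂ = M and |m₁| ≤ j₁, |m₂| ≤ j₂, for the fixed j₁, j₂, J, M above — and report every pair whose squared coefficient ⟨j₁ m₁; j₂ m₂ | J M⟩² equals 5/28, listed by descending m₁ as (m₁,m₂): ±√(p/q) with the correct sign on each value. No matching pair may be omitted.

(2,-1): −√(5/28); (-1,2): +√(5/28)

Admissible pairs with m₁+m₂ = M = 1: (-2,3), (-1,2), (0,1), (1,0), (2,-1), (3,-2)
  (m₁,m₂)=(3,-2): CG² = 3/28, CG = +√(3/28)
  (m₁,m₂)=(2,-1): CG² = 5/28, CG = −√(5/28)   ← matches the target
  (m₁,m₂)=(1,0): CG² = 3/14, CG = +√(3/14)
  (m₁,m₂)=(0,1): CG² = 3/14, CG = −√(3/14)
  (m₁,m₂)=(-1,2): CG² = 5/28, CG = +√(5/28)   ← matches the target
  (m₁,m₂)=(-2,3): CG² = 3/28, CG = −√(3/28)
Pairs with CG² = 5/28: (2,-1): −√(5/28); (-1,2): +√(5/28)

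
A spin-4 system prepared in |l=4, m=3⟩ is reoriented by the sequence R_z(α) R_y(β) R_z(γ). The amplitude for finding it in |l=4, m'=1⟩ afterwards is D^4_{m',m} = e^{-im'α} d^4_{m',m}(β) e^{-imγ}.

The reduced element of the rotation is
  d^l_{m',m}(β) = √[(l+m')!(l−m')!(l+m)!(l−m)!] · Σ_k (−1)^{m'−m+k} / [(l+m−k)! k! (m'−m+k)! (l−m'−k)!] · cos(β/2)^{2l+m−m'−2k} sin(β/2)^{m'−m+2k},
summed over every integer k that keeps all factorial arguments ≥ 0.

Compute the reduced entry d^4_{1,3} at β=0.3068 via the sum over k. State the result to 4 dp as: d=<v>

d^4_{1,3}(β=0.3068) via the finite sum:
c=cos(0.306800/2)=0.988257, s=sin(0.306800/2)=0.152799; N=√[120·6·5040·1]=1904.940944
k: max(0,(3)−(1))=2 … min(4+(3),4−(1))=3
  k=2: (−1)^0·1904.9409/(240)·0.9883^6·0.1528^2 = +0.172636
  k=3: (−1)^1·1904.9409/(144)·0.9883^4·0.1528^4 = -0.006878
d^4_{1,3}(0.3068) = +0.172636 -0.006878 = +0.165758

d=0.1658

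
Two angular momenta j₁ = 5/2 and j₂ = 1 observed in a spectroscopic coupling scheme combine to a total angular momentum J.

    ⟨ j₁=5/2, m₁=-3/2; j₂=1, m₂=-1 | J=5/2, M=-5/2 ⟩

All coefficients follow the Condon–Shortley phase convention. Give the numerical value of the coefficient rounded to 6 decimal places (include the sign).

+0.534522

triangle: 1!×4!×1!/7! = 24/5040
(j±m)!: 1!×4!×0!×2!×0!×5! = 5760
prefactor² = (2J+1)×Δ×N² = 1152/7
  k=0: +1/(0!×1!×4!×0!×0!×1!) = 1/24
Σ = 1/24  ⇒  CG² = 1152/7×(1/24)² = 2/7
CG = +√(2/7) = +0.534522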